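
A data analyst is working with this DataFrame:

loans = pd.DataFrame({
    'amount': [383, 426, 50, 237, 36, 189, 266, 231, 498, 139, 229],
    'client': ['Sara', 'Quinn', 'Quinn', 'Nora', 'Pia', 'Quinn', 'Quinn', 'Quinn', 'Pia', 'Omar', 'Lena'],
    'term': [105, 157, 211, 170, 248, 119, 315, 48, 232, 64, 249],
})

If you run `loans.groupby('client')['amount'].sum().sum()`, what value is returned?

2684

group by client, sum of amount:
client
Lena      229
Nora      237
Omar      139
Pia       534
Quinn    1162
Sara      383
Name: amount, dtype: int64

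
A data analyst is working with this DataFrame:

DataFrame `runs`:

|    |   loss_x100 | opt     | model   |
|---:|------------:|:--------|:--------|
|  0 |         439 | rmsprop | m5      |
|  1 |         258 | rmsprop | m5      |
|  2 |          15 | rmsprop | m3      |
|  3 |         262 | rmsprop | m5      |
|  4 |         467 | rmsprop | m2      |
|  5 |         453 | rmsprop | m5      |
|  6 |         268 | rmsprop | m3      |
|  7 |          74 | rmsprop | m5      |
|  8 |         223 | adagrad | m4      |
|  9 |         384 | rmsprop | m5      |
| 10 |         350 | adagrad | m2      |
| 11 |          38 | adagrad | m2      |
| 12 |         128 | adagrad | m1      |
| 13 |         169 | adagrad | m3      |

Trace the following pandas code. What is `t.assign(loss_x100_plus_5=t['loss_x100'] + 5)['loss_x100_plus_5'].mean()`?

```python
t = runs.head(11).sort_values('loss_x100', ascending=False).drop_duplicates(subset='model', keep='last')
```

170.5

take first 11 rows:
    loss_x100      opt model
0         439  rmsprop    m5
1         258  rmsprop    m5
2          15  rmsprop    m3
3         262  rmsprop    m5
4         467  rmsprop    m2
5         453  rmsprop    m5
6         268  rmsprop    m3
7          74  rmsprop    m5
8         223  adagrad    m4
9         384  rmsprop    m5
10        350  adagrad    m2
sort by loss_x100 descending:
    loss_x100      opt model
4         467  rmsprop    m2
5         453  rmsprop    m5
0         439  rmsprop    m5
9         384  rmsprop    m5
10        350  adagrad    m2
6         268  rmsprop    m3
3         262  rmsprop    m5
1         258  rmsprop    m5
8         223  adagrad    m4
7          74  rmsprop    m5
2          15  rmsprop    m3
drop duplicate model (keep=last):
    loss_x100      opt model
10        350  adagrad    m2
8         223  adagrad    m4
7          74  rmsprop    m5
2          15  rmsprop    m3
add column loss_x100_plus_5 = t['loss_x100'] + 5:
    loss_x100      opt model  loss_x100_plus_5
10        350  adagrad    m2               355
8         223  adagrad    m4               228
7          74  rmsprop    m5                79
2          15  rmsprop    m3                20
Finally, mean of column 'loss_x100_plus_5' = 170.5.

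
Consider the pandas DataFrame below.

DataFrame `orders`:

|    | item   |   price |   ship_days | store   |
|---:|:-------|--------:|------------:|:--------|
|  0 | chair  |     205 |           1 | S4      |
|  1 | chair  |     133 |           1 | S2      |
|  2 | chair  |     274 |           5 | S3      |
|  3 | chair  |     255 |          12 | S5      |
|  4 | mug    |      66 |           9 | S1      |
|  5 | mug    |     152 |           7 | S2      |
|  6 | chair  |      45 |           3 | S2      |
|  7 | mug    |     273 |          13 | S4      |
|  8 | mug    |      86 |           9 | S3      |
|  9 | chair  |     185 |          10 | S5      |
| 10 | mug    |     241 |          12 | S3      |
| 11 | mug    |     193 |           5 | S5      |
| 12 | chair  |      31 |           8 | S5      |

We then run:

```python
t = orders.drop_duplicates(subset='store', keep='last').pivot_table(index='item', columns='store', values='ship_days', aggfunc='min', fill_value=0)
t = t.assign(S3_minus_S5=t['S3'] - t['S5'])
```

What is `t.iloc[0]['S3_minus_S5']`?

drop duplicate store (keep=last):
     item  price  ship_days store
4     mug     66          9    S1
6   chair     45          3    S2
7     mug    273         13    S4
10    mug    241         12    S3
12  chair     31          8    S5
pivot: rows=item, cols=store, min(ship_days):
store  S1  S2  S3  S4  S5
item                     
chair   0   3   0   0   8
mug     9   0  12  13   0
add column S3_minus_S5 = t['S3'] - t['S5']:
store  S1  S2  S3  S4  S5  S3_minus_S5
item                                  
chair   0   3   0   0   8           -8
mug     9   0  12  13   0           12
Reading off the value at position 0, column 'S3_minus_S5', we get -8.

-8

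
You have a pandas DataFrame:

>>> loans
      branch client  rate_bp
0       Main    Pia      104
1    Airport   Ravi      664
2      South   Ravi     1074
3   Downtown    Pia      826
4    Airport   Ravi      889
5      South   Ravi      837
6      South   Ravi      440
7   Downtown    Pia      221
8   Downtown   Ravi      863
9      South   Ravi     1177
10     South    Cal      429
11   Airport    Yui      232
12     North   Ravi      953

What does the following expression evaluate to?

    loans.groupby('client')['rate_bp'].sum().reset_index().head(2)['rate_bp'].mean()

790.0

group by client, sum of rate_bp:
client
Cal      429
Pia     1151
Ravi    6897
Yui      232
Name: rate_bp, dtype: int64
reset_index():
  client  rate_bp
0    Cal      429
1    Pia     1151
2   Ravi     6897
3    Yui      232
take first 2 rows:
  client  rate_bp
0    Cal      429
1    Pia     1151
Reading off the mean of column 'rate_bp', we get 790.0.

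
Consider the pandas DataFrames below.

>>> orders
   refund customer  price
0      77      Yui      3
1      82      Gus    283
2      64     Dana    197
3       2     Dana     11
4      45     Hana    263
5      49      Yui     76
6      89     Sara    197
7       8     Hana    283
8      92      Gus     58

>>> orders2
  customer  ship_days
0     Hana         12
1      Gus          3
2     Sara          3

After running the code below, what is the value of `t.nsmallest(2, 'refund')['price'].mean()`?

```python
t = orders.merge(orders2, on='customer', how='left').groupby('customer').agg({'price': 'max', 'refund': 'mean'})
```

240.0

merge on 'customer' (how='left') → 9 rows:
   refund customer  price  ship_days
0      77      Yui      3        NaN
1      82      Gus    283        3.0
2      64     Dana    197        NaN
3       2     Dana     11        NaN
4      45     Hana    263       12.0
5      49      Yui     76        NaN
6      89     Sara    197        3.0
7       8     Hana    283       12.0
8      92      Gus     58        3.0
group by customer: max(price), mean(refund):
          price  refund
customer               
Dana        197    33.0
Gus         283    87.0
Hana        283    26.5
Sara        197    89.0
Yui          76    63.0
take 2 rows with smallest refund:
          price  refund
customer               
Hana        283    26.5
Dana        197    33.0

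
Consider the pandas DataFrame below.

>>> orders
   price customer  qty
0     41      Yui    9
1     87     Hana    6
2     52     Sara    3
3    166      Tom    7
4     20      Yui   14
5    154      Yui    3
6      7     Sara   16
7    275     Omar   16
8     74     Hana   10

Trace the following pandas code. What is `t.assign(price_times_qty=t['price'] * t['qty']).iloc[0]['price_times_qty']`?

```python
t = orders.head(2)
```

369

take first 2 rows:
   price customer  qty
0     41      Yui    9
1     87     Hana    6
add column price_times_qty = t['price'] * t['qty']:
   price customer  qty  price_times_qty
0     41      Yui    9              369
1     87     Hana    6              522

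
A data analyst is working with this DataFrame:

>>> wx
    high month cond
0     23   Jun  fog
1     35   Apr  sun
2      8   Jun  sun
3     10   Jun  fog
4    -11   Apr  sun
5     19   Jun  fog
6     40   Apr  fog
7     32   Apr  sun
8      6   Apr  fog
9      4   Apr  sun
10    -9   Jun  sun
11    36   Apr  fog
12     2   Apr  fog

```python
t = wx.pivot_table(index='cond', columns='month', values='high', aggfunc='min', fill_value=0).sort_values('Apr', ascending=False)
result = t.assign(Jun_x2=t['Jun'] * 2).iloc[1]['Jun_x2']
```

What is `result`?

pivot: rows=cond, cols=month, min(high):
month  Apr  Jun
cond           
fog      2   10
sun    -11   -9
sort by Apr descending:
month  Apr  Jun
cond           
fog      2   10
sun    -11   -9
add column Jun_x2 = t['Jun'] * 2:
month  Apr  Jun  Jun_x2
cond                   
fog      2   10      20
sun    -11   -9     -18
Hence -18.

-18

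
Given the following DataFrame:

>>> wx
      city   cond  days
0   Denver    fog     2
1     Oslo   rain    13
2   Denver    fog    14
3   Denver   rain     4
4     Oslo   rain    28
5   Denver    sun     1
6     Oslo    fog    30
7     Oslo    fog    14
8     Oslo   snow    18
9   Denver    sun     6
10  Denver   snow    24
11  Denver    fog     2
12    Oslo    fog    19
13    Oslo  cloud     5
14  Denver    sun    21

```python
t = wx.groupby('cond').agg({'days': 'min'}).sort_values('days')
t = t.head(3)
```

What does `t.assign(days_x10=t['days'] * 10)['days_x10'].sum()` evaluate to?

group by cond, min of days:
       days
cond       
cloud     5
fog       2
rain      4
snow     18
sun       1
sort by days:
       days
cond       
sun       1
fog       2
rain      4
cloud     5
snow     18
take first 3 rows:
      days
cond      
sun      1
fog      2
rain     4
add column days_x10 = t['days'] * 10:
      days  days_x10
cond                
sun      1        10
fog      2        20
rain     4        40
So sum() = 70.

70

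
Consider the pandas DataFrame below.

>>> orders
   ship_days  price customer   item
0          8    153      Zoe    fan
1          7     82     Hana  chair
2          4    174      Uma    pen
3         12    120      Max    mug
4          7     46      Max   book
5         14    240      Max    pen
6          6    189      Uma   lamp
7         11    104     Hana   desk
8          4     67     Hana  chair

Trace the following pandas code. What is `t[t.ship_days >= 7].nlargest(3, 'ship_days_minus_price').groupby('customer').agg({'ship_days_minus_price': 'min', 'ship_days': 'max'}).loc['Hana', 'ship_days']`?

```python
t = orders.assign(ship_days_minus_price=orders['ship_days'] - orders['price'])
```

11

add column ship_days_minus_price = orders['ship_days'] - orders['price']:
   ship_days  price customer   item  ship_days_minus_price
0          8    153      Zoe    fan                   -145
1          7     82     Hana  chair                    -75
2          4    174      Uma    pen                   -170
3         12    120      Max    mug                   -108
4          7     46      Max   book                    -39
5         14    240      Max    pen                   -226
6          6    189      Uma   lamp                   -183
7         11    104     Hana   desk                    -93
8          4     67     Hana  chair                    -63
filter rows where ship_days >= 7:
   ship_days  price customer   item  ship_days_minus_price
0          8    153      Zoe    fan                   -145
1          7     82     Hana  chair                    -75
3         12    120      Max    mug                   -108
4          7     46      Max   book                    -39
5         14    240      Max    pen                   -226
7         11    104     Hana   desk                    -93
take 3 rows with largest ship_days_minus_price:
   ship_days  price customer   item  ship_days_minus_price
4          7     46      Max   book                    -39
1          7     82     Hana  chair                    -75
7         11    104     Hana   desk                    -93
group by customer: min(ship_days_minus_price), max(ship_days):
          ship_days_minus_price  ship_days
customer                                  
Hana                        -93         11
Max                         -39          7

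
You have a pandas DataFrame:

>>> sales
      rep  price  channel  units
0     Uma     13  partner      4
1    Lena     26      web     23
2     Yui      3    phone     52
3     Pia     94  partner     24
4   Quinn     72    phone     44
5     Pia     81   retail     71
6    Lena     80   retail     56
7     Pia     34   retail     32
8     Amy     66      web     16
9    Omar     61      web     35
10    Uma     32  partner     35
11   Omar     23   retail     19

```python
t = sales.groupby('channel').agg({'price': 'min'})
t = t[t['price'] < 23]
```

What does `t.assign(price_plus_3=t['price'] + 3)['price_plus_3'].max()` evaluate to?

16

group by channel, min of price:
         price
channel       
partner     13
phone        3
retail      23
web         26
filter rows where price < 23:
         price
channel       
partner     13
phone        3
add column price_plus_3 = t['price'] + 3:
         price  price_plus_3
channel                     
partner     13            16
phone        3             6
The max of column 'price_plus_3' is 16.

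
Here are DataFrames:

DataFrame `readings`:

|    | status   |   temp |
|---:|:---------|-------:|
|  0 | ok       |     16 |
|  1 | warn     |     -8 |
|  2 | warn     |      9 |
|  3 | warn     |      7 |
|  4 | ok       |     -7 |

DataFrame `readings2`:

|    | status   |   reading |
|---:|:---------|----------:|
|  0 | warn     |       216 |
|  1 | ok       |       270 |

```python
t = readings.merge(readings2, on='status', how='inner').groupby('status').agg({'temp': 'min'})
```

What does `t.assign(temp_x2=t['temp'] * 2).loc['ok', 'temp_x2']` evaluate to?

merge on 'status' (how='inner') → 5 rows:
  status  temp  reading
0     ok    16      270
1   warn    -8      216
2   warn     9      216
3   warn     7      216
4     ok    -7      270
group by status, min of temp:
        temp
status      
ok        -7
warn      -8
add column temp_x2 = t['temp'] * 2:
        temp  temp_x2
status               
ok        -7      -14
warn      -8      -16
Hence -14.

-14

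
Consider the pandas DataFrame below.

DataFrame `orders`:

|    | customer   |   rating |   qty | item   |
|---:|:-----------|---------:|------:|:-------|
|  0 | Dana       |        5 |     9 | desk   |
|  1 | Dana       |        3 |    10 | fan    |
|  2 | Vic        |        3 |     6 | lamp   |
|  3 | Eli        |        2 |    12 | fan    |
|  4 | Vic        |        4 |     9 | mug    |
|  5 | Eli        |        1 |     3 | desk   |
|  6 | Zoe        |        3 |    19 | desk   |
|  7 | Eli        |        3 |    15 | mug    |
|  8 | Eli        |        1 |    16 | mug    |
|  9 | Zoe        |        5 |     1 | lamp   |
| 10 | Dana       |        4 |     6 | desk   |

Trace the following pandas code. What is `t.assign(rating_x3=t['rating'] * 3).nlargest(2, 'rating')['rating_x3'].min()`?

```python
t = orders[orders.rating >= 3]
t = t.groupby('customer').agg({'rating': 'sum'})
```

filter rows where rating >= 3:
   customer  rating  qty  item
0      Dana       5    9  desk
1      Dana       3   10   fan
2       Vic       3    6  lamp
4       Vic       4    9   mug
6       Zoe       3   19  desk
7       Eli       3   15   mug
9       Zoe       5    1  lamp
10     Dana       4    6  desk
group by customer, sum of rating:
          rating
customer        
Dana          12
Eli            3
Vic            7
Zoe            8
add column rating_x3 = t['rating'] * 3:
          rating  rating_x3
customer                   
Dana          12         36
Eli            3          9
Vic            7         21
Zoe            8         24
take 2 rows with largest rating:
          rating  rating_x3
customer                   
Dana          12         36
Zoe            8         24
Reading off the min of column 'rating_x3', we get 24.

24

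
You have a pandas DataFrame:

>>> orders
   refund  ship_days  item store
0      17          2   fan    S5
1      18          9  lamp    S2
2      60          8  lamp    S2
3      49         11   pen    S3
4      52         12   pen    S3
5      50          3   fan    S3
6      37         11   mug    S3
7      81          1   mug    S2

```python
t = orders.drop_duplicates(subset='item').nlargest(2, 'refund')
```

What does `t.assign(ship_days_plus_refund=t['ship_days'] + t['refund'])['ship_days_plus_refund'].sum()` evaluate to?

108

drop duplicate item (keep=first):
   refund  ship_days  item store
0      17          2   fan    S5
1      18          9  lamp    S2
3      49         11   pen    S3
6      37         11   mug    S3
take 2 rows with largest refund:
   refund  ship_days item store
3      49         11  pen    S3
6      37         11  mug    S3
add column ship_days_plus_refund = t['ship_days'] + t['refund']:
   refund  ship_days item store  ship_days_plus_refund
3      49         11  pen    S3                     60
6      37         11  mug    S3                     48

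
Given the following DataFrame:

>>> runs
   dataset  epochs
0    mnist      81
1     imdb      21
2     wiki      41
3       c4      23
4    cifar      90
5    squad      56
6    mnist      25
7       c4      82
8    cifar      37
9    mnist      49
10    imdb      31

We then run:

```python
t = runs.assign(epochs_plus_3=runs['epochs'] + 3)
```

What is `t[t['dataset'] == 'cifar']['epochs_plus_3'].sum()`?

add column epochs_plus_3 = runs['epochs'] + 3:
   dataset  epochs  epochs_plus_3
0    mnist      81             84
1     imdb      21             24
2     wiki      41             44
3       c4      23             26
4    cifar      90             93
5    squad      56             59
6    mnist      25             28
7       c4      82             85
8    cifar      37             40
9    mnist      49             52
10    imdb      31             34
filter rows where dataset == 'cifar':
  dataset  epochs  epochs_plus_3
4   cifar      90             93
8   cifar      37             40
Then the sum of column 'epochs_plus_3': 133

133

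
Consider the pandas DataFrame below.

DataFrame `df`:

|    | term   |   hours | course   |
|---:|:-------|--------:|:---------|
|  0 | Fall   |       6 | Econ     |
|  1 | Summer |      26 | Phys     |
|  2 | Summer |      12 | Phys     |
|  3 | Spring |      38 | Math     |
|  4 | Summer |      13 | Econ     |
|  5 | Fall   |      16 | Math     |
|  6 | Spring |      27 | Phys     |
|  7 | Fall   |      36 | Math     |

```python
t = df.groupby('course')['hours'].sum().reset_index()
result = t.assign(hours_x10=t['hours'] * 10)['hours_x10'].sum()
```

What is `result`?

group by course, sum of hours:
course
Econ    19
Math    90
Phys    65
Name: hours, dtype: int64
reset_index():
  course  hours
0   Econ     19
1   Math     90
2   Phys     65
add column hours_x10 = t['hours'] * 10:
  course  hours  hours_x10
0   Econ     19        190
1   Math     90        900
2   Phys     65        650
So sum() = 1740.

1740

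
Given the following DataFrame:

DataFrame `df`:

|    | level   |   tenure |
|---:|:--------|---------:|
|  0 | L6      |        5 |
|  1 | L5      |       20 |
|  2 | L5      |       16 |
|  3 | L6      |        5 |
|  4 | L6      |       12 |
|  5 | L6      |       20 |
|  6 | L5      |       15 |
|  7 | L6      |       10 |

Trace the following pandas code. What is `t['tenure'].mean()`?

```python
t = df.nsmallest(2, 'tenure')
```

take 2 rows with smallest tenure:
  level  tenure
0    L6       5
3    L6       5

5.0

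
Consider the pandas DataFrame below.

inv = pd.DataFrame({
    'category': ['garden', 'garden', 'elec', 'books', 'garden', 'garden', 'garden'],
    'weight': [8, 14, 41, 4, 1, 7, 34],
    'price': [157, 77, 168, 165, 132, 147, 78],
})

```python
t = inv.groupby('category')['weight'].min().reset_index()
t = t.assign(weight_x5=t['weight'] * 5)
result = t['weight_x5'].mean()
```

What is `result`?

76.6666666667

group by category, min of weight:
category
books      4
elec      41
garden     1
Name: weight, dtype: int64
reset_index():
  category  weight
0    books       4
1     elec      41
2   garden       1
add column weight_x5 = t['weight'] * 5:
  category  weight  weight_x5
0    books       4         20
1     elec      41        205
2   garden       1          5
Reading off the mean of column 'weight_x5', we get 76.6666666667.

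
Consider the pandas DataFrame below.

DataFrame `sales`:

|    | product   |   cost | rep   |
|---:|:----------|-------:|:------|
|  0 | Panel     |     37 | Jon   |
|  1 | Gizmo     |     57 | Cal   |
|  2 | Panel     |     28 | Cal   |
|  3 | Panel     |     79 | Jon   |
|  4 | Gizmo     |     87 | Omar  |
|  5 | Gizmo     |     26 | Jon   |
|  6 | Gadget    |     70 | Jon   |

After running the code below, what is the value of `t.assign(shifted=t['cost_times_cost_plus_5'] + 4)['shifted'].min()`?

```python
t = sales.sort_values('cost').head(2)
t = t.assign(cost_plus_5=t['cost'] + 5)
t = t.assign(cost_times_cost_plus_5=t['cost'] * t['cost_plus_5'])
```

sort by cost:
  product  cost   rep
5   Gizmo    26   Jon
2   Panel    28   Cal
0   Panel    37   Jon
1   Gizmo    57   Cal
6  Gadget    70   Jon
3   Panel    79   Jon
4   Gizmo    87  Omar
take first 2 rows:
  product  cost  rep
5   Gizmo    26  Jon
2   Panel    28  Cal
add column cost_plus_5 = t['cost'] + 5:
  product  cost  rep  cost_plus_5
5   Gizmo    26  Jon           31
2   Panel    28  Cal           33
add column cost_times_cost_plus_5 = t['cost'] * t['cost_plus_5']:
  product  cost  rep  cost_plus_5  cost_times_cost_plus_5
5   Gizmo    26  Jon           31                     806
2   Panel    28  Cal           33                     924
add column shifted = t['cost_times_cost_plus_5'] + 4:
  product  cost  rep  cost_plus_5  cost_times_cost_plus_5  shifted
5   Gizmo    26  Jon           31                     806      810
2   Panel    28  Cal           33                     924      928
So min() = 810.

810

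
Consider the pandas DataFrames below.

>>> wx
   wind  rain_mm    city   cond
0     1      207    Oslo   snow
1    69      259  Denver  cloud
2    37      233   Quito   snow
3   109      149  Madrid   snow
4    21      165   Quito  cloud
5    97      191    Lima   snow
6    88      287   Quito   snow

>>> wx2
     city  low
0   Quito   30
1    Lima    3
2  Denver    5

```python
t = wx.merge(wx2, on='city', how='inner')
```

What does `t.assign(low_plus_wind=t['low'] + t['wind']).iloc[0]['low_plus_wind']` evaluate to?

merge on 'city' (how='inner') → 5 rows:
   wind  rain_mm    city   cond  low
0    69      259  Denver  cloud    5
1    37      233   Quito   snow   30
2    21      165   Quito  cloud   30
3    97      191    Lima   snow    3
4    88      287   Quito   snow   30
add column low_plus_wind = t['low'] + t['wind']:
   wind  rain_mm    city   cond  low  low_plus_wind
0    69      259  Denver  cloud    5             74
1    37      233   Quito   snow   30             67
2    21      165   Quito  cloud   30             51
3    97      191    Lima   snow    3            100
4    88      287   Quito   snow   30            118

74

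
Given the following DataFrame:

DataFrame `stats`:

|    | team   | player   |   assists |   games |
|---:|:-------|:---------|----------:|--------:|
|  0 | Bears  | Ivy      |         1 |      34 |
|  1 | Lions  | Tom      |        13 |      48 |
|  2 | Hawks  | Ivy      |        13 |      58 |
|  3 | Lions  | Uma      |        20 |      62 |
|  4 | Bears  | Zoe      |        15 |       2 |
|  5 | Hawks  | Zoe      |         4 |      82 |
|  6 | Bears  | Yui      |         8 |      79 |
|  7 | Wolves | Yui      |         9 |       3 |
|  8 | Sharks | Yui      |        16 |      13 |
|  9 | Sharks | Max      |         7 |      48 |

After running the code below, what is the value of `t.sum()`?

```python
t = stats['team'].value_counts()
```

10

value_counts of team:
team
Bears     3
Lions     2
Hawks     2
Sharks    2
Wolves    1
Name: count, dtype: int64
Hence 10.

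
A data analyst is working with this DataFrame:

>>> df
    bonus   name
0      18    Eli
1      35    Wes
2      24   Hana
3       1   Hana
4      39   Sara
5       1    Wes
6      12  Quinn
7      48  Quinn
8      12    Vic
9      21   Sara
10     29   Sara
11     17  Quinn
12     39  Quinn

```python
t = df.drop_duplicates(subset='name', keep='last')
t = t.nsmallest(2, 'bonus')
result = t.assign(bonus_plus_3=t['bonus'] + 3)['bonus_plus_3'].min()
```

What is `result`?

4

drop duplicate name (keep=last):
    bonus   name
0      18    Eli
3       1   Hana
5       1    Wes
8      12    Vic
10     29   Sara
12     39  Quinn
take 2 rows with smallest bonus:
   bonus  name
3      1  Hana
5      1   Wes
add column bonus_plus_3 = t['bonus'] + 3:
   bonus  name  bonus_plus_3
3      1  Hana             4
5      1   Wes             4
Reading off the min of column 'bonus_plus_3', we get 4.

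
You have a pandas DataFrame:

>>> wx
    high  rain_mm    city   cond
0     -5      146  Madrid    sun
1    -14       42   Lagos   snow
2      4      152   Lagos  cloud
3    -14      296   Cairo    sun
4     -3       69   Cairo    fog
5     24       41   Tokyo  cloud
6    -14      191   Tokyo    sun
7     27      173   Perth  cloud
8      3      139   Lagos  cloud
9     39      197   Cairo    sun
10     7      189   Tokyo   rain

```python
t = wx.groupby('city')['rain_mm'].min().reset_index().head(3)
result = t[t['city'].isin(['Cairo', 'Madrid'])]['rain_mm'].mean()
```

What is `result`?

107.5

group by city, min of rain_mm:
city
Cairo      69
Lagos      42
Madrid    146
Perth     173
Tokyo      41
Name: rain_mm, dtype: int64
reset_index():
     city  rain_mm
0   Cairo       69
1   Lagos       42
2  Madrid      146
3   Perth      173
4   Tokyo       41
take first 3 rows:
     city  rain_mm
0   Cairo       69
1   Lagos       42
2  Madrid      146
filter rows where city in ['Cairo', 'Madrid']:
     city  rain_mm
0   Cairo       69
2  Madrid      146
Hence 107.5.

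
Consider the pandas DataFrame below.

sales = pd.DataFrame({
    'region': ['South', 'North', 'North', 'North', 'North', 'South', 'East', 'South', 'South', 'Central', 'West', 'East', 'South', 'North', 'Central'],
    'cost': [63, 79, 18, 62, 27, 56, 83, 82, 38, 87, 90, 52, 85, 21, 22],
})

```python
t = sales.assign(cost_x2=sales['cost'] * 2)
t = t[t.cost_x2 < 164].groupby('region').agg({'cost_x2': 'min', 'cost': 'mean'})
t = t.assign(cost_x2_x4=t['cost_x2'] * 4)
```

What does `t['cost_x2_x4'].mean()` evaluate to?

260.0

add column cost_x2 = sales['cost'] * 2:
     region  cost  cost_x2
0     South    63      126
1     North    79      158
2     North    18       36
3     North    62      124
4     North    27       54
5     South    56      112
6      East    83      166
7     South    82      164
8     South    38       76
9   Central    87      174
10     West    90      180
11     East    52      104
12    South    85      170
13    North    21       42
14  Central    22       44
filter rows where cost_x2 < 164:
     region  cost  cost_x2
0     South    63      126
1     North    79      158
2     North    18       36
3     North    62      124
4     North    27       54
5     South    56      112
8     South    38       76
11     East    52      104
13    North    21       42
14  Central    22       44
group by region: min(cost_x2), mean(cost):
         cost_x2       cost
region                     
Central       44  22.000000
East         104  52.000000
North         36  41.400000
South         76  52.333333
add column cost_x2_x4 = t['cost_x2'] * 4:
         cost_x2       cost  cost_x2_x4
region                                 
Central       44  22.000000         176
East         104  52.000000         416
North         36  41.400000         144
South         76  52.333333         304
Taking the mean of column 'cost_x2_x4' gives 260.0.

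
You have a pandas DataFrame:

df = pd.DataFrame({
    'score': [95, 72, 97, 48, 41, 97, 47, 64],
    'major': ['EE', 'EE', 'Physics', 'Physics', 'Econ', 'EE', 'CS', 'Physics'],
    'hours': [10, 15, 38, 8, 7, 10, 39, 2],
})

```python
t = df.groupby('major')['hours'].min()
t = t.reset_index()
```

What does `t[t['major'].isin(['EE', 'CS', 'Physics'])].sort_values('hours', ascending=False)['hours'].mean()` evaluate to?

group by major, min of hours:
major
CS         39
EE         10
Econ        7
Physics     2
Name: hours, dtype: int64
reset_index():
     major  hours
0       CS     39
1       EE     10
2     Econ      7
3  Physics      2
filter rows where major in ['EE', 'CS', 'Physics']:
     major  hours
0       CS     39
1       EE     10
3  Physics      2
sort by hours descending:
     major  hours
0       CS     39
1       EE     10
3  Physics      2
Finally, mean of column 'hours' = 17.0.

17.0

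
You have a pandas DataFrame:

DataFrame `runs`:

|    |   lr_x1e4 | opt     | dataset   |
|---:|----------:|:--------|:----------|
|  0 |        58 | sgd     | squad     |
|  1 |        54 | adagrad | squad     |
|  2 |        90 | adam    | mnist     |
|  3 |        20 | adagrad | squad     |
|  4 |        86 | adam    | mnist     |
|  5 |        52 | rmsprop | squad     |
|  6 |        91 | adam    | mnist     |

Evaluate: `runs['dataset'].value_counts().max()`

4

value_counts of dataset:
dataset
squad    4
mnist    3
Name: count, dtype: int64
Hence 4.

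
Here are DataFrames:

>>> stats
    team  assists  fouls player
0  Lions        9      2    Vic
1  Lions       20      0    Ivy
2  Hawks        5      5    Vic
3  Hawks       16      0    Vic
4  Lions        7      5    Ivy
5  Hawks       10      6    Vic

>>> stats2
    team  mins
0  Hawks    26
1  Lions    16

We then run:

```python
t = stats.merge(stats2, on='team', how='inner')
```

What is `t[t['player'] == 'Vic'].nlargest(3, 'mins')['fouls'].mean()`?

merge on 'team' (how='inner') → 6 rows:
    team  assists  fouls player  mins
0  Lions        9      2    Vic    16
1  Lions       20      0    Ivy    16
2  Hawks        5      5    Vic    26
3  Hawks       16      0    Vic    26
4  Lions        7      5    Ivy    16
5  Hawks       10      6    Vic    26
filter rows where player == 'Vic':
    team  assists  fouls player  mins
0  Lions        9      2    Vic    16
2  Hawks        5      5    Vic    26
3  Hawks       16      0    Vic    26
5  Hawks       10      6    Vic    26
take 3 rows with largest mins:
    team  assists  fouls player  mins
2  Hawks        5      5    Vic    26
3  Hawks       16      0    Vic    26
5  Hawks       10      6    Vic    26

3.66666666667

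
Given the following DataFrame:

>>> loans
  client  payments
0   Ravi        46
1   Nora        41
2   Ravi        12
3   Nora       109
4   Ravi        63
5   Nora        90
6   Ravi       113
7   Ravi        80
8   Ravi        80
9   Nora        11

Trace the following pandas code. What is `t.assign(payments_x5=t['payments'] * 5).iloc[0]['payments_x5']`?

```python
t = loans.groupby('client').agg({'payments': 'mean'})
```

313.75

group by client, mean of payments:
         payments
client           
Nora    62.750000
Ravi    65.666667
add column payments_x5 = t['payments'] * 5:
         payments  payments_x5
client                        
Nora    62.750000   313.750000
Ravi    65.666667   328.333333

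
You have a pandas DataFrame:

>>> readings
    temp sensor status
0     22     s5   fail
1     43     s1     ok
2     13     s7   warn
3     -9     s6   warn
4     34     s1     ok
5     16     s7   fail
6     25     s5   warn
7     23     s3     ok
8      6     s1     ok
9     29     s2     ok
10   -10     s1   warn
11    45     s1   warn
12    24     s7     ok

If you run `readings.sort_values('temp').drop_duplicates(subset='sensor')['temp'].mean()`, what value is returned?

sort by temp:
    temp sensor status
10   -10     s1   warn
3     -9     s6   warn
8      6     s1     ok
2     13     s7   warn
5     16     s7   fail
0     22     s5   fail
7     23     s3     ok
12    24     s7     ok
6     25     s5   warn
9     29     s2     ok
4     34     s1     ok
1     43     s1     ok
11    45     s1   warn
drop duplicate sensor (keep=first):
    temp sensor status
10   -10     s1   warn
3     -9     s6   warn
2     13     s7   warn
0     22     s5   fail
7     23     s3     ok
9     29     s2     ok

11.3333333333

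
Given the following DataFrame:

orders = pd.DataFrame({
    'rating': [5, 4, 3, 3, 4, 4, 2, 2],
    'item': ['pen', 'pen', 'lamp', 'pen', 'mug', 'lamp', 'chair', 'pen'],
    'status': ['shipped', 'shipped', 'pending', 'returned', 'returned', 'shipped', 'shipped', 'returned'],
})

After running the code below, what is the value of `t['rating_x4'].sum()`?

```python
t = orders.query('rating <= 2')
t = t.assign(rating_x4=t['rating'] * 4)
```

filter rows where rating <= 2:
   rating   item    status
6       2  chair   shipped
7       2    pen  returned
add column rating_x4 = t['rating'] * 4:
   rating   item    status  rating_x4
6       2  chair   shipped          8
7       2    pen  returned          8
Hence 16.

16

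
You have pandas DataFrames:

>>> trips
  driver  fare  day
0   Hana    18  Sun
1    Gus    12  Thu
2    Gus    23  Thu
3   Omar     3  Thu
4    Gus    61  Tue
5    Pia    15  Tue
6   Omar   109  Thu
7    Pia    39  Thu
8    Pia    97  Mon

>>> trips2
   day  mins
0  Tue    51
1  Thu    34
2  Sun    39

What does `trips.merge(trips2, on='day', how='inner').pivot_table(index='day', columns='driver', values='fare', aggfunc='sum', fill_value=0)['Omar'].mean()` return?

merge on 'day' (how='inner') → 8 rows:
  driver  fare  day  mins
0   Hana    18  Sun    39
1    Gus    12  Thu    34
2    Gus    23  Thu    34
3   Omar     3  Thu    34
4    Gus    61  Tue    51
5    Pia    15  Tue    51
6   Omar   109  Thu    34
7    Pia    39  Thu    34
pivot: rows=day, cols=driver, sum(fare):
driver  Gus  Hana  Omar  Pia
day                         
Sun       0    18     0    0
Thu      35     0   112   39
Tue      61     0     0   15

37.3333333333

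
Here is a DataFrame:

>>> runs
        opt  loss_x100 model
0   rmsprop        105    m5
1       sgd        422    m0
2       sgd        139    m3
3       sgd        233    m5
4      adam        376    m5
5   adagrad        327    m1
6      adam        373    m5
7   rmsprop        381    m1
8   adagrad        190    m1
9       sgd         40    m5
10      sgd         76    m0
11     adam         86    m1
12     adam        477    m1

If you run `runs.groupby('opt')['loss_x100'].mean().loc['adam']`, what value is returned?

328.0

group by opt, mean of loss_x100:
opt
adagrad    258.5
adam       328.0
rmsprop    243.0
sgd        182.0
Name: loss_x100, dtype: float64
So loc['adam'] = 328.0.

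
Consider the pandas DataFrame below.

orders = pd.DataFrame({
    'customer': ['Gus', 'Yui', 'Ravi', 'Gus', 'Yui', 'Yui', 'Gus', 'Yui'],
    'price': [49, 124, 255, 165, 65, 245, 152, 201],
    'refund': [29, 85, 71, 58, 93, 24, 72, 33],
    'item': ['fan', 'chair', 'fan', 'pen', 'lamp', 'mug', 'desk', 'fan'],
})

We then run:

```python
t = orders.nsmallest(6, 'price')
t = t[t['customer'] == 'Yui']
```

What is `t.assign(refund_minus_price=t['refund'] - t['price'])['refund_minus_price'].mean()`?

-59.6666666667

take 6 rows with smallest price:
  customer  price  refund   item
0      Gus     49      29    fan
4      Yui     65      93   lamp
1      Yui    124      85  chair
6      Gus    152      72   desk
3      Gus    165      58    pen
7      Yui    201      33    fan
filter rows where customer == 'Yui':
  customer  price  refund   item
4      Yui     65      93   lamp
1      Yui    124      85  chair
7      Yui    201      33    fan
add column refund_minus_price = t['refund'] - t['price']:
  customer  price  refund   item  refund_minus_price
4      Yui     65      93   lamp                  28
1      Yui    124      85  chair                 -39
7      Yui    201      33    fan                -168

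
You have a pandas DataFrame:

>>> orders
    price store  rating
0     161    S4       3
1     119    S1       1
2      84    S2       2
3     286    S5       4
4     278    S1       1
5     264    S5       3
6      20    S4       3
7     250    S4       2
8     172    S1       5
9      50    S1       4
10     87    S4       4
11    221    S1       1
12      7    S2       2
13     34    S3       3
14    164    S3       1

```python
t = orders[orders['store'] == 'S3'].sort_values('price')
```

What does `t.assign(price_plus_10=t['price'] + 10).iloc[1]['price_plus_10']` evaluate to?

filter rows where store == 'S3':
    price store  rating
13     34    S3       3
14    164    S3       1
sort by price:
    price store  rating
13     34    S3       3
14    164    S3       1
add column price_plus_10 = t['price'] + 10:
    price store  rating  price_plus_10
13     34    S3       3             44
14    164    S3       1            174
Finally, value at position 1, column 'price_plus_10' = 174.

174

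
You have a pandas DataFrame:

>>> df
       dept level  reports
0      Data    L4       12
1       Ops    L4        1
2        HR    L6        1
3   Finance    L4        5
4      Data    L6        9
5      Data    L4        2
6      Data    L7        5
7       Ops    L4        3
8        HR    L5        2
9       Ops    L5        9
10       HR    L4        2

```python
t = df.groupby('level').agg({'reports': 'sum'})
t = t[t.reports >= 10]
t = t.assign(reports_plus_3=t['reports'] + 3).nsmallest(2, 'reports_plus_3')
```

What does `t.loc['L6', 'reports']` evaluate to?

10

group by level, sum of reports:
       reports
level         
L4          25
L5          11
L6          10
L7           5
filter rows where reports >= 10:
       reports
level         
L4          25
L5          11
L6          10
add column reports_plus_3 = t['reports'] + 3:
       reports  reports_plus_3
level                         
L4          25              28
L5          11              14
L6          10              13
take 2 rows with smallest reports_plus_3:
       reports  reports_plus_3
level                         
L6          10              13
L5          11              14
Hence 10.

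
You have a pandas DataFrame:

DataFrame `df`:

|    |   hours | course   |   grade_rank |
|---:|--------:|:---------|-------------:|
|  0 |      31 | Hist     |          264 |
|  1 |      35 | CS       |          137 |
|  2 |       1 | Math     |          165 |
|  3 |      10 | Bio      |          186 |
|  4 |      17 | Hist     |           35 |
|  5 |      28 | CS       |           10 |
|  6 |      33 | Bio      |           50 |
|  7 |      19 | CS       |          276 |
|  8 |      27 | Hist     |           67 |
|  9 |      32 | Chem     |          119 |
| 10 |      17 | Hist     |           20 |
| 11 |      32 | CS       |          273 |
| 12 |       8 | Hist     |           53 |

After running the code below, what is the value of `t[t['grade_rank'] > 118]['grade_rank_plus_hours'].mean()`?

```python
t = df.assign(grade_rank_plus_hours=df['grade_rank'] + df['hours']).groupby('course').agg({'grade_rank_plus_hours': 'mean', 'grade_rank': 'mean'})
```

add column grade_rank_plus_hours = df['grade_rank'] + df['hours']:
    hours course  grade_rank  grade_rank_plus_hours
0      31   Hist         264                    295
1      35     CS         137                    172
2       1   Math         165                    166
3      10    Bio         186                    196
4      17   Hist          35                     52
5      28     CS          10                     38
6      33    Bio          50                     83
7      19     CS         276                    295
8      27   Hist          67                     94
9      32   Chem         119                    151
10     17   Hist          20                     37
11     32     CS         273                    305
12      8   Hist          53                     61
group by course: mean(grade_rank_plus_hours), mean(grade_rank):
        grade_rank_plus_hours  grade_rank
course                                   
Bio                     139.5       118.0
CS                      202.5       174.0
Chem                    151.0       119.0
Hist                    107.8        87.8
Math                    166.0       165.0
filter rows where grade_rank > 118:
        grade_rank_plus_hours  grade_rank
course                                   
CS                      202.5       174.0
Chem                    151.0       119.0
Math                    166.0       165.0
Then the mean of column 'grade_rank_plus_hours': 173.166666667

173.166666667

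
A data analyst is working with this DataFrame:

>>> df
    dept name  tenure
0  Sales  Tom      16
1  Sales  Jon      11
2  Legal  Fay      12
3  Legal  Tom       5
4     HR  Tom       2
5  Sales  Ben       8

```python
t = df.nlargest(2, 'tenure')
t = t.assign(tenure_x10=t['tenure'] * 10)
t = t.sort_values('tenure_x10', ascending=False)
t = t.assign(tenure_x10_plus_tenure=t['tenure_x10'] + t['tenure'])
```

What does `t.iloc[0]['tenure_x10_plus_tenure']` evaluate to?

176

take 2 rows with largest tenure:
    dept name  tenure
0  Sales  Tom      16
2  Legal  Fay      12
add column tenure_x10 = t['tenure'] * 10:
    dept name  tenure  tenure_x10
0  Sales  Tom      16         160
2  Legal  Fay      12         120
sort by tenure_x10 descending:
    dept name  tenure  tenure_x10
0  Sales  Tom      16         160
2  Legal  Fay      12         120
add column tenure_x10_plus_tenure = t['tenure_x10'] + t['tenure']:
    dept name  tenure  tenure_x10  tenure_x10_plus_tenure
0  Sales  Tom      16         160                     176
2  Legal  Fay      12         120                     132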